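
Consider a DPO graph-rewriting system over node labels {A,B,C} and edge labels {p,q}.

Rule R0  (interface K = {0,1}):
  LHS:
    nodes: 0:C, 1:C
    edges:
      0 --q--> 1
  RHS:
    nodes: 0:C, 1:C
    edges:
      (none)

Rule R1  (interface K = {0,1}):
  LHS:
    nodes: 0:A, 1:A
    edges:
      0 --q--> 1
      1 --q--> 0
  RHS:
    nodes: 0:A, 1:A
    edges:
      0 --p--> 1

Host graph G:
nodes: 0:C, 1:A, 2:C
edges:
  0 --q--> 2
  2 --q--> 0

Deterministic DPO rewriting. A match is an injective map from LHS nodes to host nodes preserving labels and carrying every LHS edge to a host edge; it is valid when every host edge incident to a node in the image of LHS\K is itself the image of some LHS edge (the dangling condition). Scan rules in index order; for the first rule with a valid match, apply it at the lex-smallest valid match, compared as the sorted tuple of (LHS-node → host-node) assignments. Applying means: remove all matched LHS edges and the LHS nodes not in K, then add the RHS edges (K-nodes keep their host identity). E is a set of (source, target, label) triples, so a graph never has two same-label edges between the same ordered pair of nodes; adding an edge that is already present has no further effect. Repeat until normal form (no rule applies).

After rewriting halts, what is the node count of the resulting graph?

Answer: 3

Derivation:
[0] host  ⇒  3 nodes, 2 edges  {0-q->2 2-q->0}
[1] R0 @ {0↦0, 1↦2}  ⇒  3 nodes, 1 edges  {2-q->0}
[2] R0 @ {0↦2, 1↦0}  ⇒  3 nodes, 0 edges  {∅}
halt: no rule applies after step 2
NF nodes: {0:C, 1:A, 2:C}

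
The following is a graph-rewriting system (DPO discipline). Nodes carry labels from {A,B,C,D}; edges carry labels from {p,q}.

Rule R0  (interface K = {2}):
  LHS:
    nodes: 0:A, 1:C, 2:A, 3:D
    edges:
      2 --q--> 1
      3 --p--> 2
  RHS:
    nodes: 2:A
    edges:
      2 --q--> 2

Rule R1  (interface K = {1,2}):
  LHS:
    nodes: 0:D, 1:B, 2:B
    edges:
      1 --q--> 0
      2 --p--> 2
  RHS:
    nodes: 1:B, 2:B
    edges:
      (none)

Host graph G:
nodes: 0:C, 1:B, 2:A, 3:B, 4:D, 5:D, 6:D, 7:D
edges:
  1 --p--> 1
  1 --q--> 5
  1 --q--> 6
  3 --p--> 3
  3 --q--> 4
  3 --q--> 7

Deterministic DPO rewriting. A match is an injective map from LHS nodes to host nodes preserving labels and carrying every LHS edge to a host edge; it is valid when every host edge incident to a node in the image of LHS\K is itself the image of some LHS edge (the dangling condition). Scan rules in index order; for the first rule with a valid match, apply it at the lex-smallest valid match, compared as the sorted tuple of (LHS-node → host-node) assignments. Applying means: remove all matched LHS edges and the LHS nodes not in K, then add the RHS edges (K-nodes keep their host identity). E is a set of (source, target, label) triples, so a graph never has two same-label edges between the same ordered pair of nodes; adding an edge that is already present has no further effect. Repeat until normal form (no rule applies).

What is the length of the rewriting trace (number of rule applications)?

Answer: 2

Steps:
[0] host  ⇒  8 nodes, 6 edges  {1-p->1 1-q->5 1-q->6 3-p->3 3-q->4 3-q->7}
[1] R1 @ {0↦4, 1↦3, 2↦1}  ⇒  7 nodes, 4 edges  {1-q->5 1-q->6 3-p->3 3-q->7}
[2] R1 @ {0↦5, 1↦1, 2↦3}  ⇒  6 nodes, 2 edges  {1-q->6 3-q->7}
final graph: no rule applies after step 2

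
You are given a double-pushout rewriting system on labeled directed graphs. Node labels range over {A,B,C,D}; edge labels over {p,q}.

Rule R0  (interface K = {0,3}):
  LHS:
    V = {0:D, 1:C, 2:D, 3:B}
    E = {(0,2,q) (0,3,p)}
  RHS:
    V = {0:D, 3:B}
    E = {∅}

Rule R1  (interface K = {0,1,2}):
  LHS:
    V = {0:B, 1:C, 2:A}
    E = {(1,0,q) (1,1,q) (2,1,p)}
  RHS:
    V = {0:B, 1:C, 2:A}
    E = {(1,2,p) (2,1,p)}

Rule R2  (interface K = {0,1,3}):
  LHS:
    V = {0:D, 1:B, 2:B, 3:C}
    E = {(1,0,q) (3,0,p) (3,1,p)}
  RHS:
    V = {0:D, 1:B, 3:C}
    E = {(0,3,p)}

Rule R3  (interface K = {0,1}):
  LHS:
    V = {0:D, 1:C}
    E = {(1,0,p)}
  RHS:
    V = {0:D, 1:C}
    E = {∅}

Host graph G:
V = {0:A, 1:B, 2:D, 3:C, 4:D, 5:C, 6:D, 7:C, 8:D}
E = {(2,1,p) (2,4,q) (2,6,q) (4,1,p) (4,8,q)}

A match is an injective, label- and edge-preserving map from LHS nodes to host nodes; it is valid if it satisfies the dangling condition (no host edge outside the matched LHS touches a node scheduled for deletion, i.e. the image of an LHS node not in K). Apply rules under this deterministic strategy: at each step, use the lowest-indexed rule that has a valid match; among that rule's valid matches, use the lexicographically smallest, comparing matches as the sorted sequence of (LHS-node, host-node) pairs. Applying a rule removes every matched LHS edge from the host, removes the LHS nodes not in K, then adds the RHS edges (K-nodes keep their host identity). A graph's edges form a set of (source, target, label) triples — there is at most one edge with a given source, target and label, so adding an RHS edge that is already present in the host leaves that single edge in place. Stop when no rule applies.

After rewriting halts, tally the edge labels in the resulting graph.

[0] host  ⇒  9 nodes, 5 edges  {2-p->1 2-q->4 2-q->6 4-p->1 4-q->8}
[1] R0 @ {0↦2, 1↦3, 2↦6, 3↦1}  ⇒  7 nodes, 3 edges  {2-q->4 4-p->1 4-q->8}
[2] R0 @ {0↦4, 1↦5, 2↦8, 3↦1}  ⇒  5 nodes, 1 edges  {2-q->4}
halt: no rule applies after step 2
NF edges: [(2, 4, 'q')]

Answer: q:1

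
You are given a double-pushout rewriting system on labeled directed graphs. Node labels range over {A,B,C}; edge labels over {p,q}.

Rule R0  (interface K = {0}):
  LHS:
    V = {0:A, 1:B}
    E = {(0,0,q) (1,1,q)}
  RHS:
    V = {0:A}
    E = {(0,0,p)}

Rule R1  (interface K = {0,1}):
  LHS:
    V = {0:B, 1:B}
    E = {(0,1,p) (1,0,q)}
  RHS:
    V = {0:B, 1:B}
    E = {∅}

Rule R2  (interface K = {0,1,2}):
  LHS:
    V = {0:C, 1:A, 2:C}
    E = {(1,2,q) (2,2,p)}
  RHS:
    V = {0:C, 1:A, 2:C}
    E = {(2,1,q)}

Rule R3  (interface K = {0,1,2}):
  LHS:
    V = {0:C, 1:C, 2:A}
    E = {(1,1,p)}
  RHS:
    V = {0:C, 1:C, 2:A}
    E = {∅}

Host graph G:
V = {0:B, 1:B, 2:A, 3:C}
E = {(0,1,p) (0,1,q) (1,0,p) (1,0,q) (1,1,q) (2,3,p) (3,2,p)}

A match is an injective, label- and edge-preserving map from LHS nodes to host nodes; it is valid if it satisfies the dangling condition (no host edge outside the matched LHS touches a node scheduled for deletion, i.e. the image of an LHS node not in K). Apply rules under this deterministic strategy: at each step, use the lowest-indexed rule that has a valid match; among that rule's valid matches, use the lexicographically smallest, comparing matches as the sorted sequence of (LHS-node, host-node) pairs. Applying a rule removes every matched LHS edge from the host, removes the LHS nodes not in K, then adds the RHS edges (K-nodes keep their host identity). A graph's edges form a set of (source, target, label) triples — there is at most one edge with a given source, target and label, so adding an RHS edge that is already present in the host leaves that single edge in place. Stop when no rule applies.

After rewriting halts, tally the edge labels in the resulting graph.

[0] host  ⇒  4 nodes, 7 edges  {0-p->1 0-q->1 1-p->0 1-q->0 1-q->1 2-p->3 3-p->2}
[1] R1 @ {0↦0, 1↦1}  ⇒  4 nodes, 5 edges  {0-q->1 1-p->0 1-q->1 2-p->3 3-p->2}
[2] R1 @ {0↦1, 1↦0}  ⇒  4 nodes, 3 edges  {1-q->1 2-p->3 3-p->2}
final graph: no rule applies after step 2
NF edges: [(1, 1, 'q'), (2, 3, 'p'), (3, 2, 'p')]

Answer: p:2 q:1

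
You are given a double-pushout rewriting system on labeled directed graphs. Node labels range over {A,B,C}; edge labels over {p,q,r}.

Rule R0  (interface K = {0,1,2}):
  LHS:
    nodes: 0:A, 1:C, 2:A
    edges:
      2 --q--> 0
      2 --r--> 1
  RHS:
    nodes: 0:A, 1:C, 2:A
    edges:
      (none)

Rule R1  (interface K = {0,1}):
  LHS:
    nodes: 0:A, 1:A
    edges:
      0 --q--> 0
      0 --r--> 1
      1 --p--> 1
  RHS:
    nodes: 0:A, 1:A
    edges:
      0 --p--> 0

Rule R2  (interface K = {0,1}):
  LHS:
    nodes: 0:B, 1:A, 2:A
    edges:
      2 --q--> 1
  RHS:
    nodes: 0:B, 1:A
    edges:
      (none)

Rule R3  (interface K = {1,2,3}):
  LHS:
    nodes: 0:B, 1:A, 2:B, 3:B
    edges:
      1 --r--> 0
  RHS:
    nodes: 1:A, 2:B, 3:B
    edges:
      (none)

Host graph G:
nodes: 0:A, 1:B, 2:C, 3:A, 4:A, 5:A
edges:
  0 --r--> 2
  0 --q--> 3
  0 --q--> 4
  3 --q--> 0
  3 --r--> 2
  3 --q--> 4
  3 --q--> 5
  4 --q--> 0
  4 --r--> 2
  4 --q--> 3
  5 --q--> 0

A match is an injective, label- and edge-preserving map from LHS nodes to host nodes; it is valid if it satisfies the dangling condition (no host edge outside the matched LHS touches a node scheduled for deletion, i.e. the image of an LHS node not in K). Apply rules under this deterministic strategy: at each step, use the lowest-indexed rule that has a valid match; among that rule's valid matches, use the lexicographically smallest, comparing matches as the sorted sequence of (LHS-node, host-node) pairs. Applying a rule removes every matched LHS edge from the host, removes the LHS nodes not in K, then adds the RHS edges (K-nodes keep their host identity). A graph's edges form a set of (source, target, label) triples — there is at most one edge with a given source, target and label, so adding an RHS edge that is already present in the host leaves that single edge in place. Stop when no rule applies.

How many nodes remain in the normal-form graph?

start.  V:6 E:11  edges: 0-r->2 0-q->3 0-q->4 3-q->0 3-r->2 3-q->4 3-q->5 4-q->0 4-r->2 4-q->3 5-q->0
1. fire R0 via {0↦0, 1↦2, 2↦3}  →  V:6 E:9  edges: 0-r->2 0-q->3 0-q->4 3-q->4 3-q->5 4-q->0 4-r->2 4-q->3 5-q->0
2. fire R0 via {0↦0, 1↦2, 2↦4}  →  V:6 E:7  edges: 0-r->2 0-q->3 0-q->4 3-q->4 3-q->5 4-q->3 5-q->0
3. fire R0 via {0↦3, 1↦2, 2↦0}  →  V:6 E:5  edges: 0-q->4 3-q->4 3-q->5 4-q->3 5-q->0
final graph: no rule applies after step 3
NF nodes: {0:A, 1:B, 2:C, 3:A, 4:A, 5:A}

Answer: 6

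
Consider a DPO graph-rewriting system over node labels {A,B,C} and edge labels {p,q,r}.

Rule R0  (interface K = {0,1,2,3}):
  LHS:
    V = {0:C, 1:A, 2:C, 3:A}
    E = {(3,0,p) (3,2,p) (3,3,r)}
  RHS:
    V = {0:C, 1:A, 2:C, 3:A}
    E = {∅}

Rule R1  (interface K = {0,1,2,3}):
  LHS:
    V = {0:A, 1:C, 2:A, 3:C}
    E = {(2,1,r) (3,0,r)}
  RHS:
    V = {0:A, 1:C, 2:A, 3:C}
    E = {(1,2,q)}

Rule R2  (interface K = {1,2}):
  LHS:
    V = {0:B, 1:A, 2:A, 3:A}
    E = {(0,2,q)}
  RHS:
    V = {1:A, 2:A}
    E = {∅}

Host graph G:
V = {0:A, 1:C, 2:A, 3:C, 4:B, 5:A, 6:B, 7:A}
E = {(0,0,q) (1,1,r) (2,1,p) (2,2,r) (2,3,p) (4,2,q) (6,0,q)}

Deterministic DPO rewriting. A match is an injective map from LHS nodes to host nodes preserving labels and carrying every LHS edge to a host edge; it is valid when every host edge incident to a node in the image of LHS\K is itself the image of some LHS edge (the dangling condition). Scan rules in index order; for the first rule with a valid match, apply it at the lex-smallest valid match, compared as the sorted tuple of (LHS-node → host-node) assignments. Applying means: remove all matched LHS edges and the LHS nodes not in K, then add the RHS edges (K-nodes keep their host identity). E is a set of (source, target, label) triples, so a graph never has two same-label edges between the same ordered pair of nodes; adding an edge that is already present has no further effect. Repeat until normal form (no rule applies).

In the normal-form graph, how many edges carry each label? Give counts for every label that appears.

Answer: q:1 r:1

Steps:
start.  V:8 E:7  edges: 0-q->0 1-r->1 2-p->1 2-r->2 2-p->3 4-q->2 6-q->0
1. fire R0 via {0↦1, 1↦0, 2↦3, 3↦2}  →  V:8 E:4  edges: 0-q->0 1-r->1 4-q->2 6-q->0
2. fire R2 via {0↦4, 1↦0, 2↦2, 3↦5}  →  V:6 E:3  edges: 0-q->0 1-r->1 6-q->0
3. fire R2 via {0↦6, 1↦2, 2↦0, 3↦7}  →  V:4 E:2  edges: 0-q->0 1-r->1
halt: no rule applies after step 3
NF edges: [(0, 0, 'q'), (1, 1, 'r')]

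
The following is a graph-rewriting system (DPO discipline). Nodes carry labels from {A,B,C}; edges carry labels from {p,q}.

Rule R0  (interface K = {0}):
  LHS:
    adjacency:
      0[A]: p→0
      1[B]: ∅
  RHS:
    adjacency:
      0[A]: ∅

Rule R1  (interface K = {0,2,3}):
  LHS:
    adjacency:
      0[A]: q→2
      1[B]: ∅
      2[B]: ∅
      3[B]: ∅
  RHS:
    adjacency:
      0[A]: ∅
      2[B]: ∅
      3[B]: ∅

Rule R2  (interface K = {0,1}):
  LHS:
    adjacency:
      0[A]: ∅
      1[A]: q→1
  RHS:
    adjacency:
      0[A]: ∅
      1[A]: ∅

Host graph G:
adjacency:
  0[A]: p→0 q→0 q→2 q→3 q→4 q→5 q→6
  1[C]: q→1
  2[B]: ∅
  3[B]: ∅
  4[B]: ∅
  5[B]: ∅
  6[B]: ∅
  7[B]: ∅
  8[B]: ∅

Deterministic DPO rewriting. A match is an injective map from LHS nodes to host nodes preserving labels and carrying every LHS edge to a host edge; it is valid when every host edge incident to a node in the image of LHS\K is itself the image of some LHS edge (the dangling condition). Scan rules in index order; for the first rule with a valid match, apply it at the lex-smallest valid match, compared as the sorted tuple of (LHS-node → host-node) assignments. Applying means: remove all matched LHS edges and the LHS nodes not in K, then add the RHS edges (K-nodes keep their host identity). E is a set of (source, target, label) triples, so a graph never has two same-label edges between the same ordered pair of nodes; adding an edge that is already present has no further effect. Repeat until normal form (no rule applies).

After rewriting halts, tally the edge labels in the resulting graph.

Answer: q:3

Derivation:
start.  V:9 E:8  edges: 0-p->0 0-q->0 0-q->2 0-q->3 0-q->4 0-q->5 0-q->6 1-q->1
1. fire R0 via {0↦0, 1↦7}  →  V:8 E:7  edges: 0-q->0 0-q->2 0-q->3 0-q->4 0-q->5 0-q->6 1-q->1
2. fire R1 via {0↦0, 1↦8, 2↦2, 3↦3}  →  V:7 E:6  edges: 0-q->0 0-q->3 0-q->4 0-q->5 0-q->6 1-q->1
3. fire R1 via {0↦0, 1↦2, 2↦3, 3↦4}  →  V:6 E:5  edges: 0-q->0 0-q->4 0-q->5 0-q->6 1-q->1
4. fire R1 via {0↦0, 1↦3, 2↦4, 3↦5}  →  V:5 E:4  edges: 0-q->0 0-q->5 0-q->6 1-q->1
5. fire R1 via {0↦0, 1↦4, 2↦5, 3↦6}  →  V:4 E:3  edges: 0-q->0 0-q->6 1-q->1
final graph: no rule applies after step 5
NF edges: [(0, 0, 'q'), (0, 6, 'q'), (1, 1, 'q')]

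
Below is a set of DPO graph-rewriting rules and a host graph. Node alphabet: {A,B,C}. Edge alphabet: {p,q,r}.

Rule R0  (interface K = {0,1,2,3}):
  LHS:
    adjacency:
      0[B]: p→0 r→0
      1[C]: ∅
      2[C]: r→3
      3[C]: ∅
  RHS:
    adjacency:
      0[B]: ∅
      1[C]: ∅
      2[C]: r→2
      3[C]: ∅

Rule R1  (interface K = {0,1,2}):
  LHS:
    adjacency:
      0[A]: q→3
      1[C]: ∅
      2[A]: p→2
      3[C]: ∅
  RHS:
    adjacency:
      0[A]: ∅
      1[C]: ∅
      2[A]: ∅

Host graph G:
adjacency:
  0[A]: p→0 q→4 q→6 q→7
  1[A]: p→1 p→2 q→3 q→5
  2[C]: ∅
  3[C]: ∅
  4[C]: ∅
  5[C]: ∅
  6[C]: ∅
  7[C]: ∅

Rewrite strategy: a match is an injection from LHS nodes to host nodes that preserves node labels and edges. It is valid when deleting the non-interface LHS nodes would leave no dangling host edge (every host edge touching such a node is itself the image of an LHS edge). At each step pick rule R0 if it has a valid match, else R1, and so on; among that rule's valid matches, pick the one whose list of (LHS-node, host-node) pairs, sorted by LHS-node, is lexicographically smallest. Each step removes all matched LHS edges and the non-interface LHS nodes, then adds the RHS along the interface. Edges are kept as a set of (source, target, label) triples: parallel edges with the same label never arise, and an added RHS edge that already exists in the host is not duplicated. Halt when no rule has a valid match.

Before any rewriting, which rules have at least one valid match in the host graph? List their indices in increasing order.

Answer: [R1]

Derivation:
R0: no valid match — LHS pattern not found
R1: 25 valid matches — {0↦0, 1↦2, 2↦1, 3↦4}, {0↦0, 1↦2, 2↦1, 3↦6}, {0↦0, 1↦2, 2↦1, 3↦7} (+22 more)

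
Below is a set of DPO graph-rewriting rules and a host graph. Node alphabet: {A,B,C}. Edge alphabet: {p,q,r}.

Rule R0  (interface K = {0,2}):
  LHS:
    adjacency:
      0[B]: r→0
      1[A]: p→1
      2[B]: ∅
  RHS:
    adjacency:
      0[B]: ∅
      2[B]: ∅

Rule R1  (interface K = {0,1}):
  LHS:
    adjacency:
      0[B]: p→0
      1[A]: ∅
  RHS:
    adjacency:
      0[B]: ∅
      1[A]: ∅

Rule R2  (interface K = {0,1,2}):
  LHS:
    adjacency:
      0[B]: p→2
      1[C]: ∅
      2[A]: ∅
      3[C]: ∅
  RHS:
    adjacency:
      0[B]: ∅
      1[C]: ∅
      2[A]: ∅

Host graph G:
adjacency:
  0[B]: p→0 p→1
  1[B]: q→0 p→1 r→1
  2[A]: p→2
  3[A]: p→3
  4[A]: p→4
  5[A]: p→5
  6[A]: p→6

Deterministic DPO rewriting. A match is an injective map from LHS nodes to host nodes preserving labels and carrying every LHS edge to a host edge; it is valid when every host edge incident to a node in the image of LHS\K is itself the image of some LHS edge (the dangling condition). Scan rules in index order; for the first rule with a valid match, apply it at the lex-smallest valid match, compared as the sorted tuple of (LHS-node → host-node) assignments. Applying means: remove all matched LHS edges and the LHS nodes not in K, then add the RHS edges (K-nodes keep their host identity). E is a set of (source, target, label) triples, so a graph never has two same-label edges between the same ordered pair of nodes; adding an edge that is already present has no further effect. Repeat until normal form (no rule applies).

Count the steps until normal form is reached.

[0] host  ⇒  7 nodes, 10 edges  {0-p->0 0-p->1 1-q->0 1-p->1 1-r->1 2-p->2 3-p->3 4-p->4 5-p->5 6-p->6}
[1] R0 @ {0↦1, 1↦2, 2↦0}  ⇒  6 nodes, 8 edges  {0-p->0 0-p->1 1-q->0 1-p->1 3-p->3 4-p->4 5-p->5 6-p->6}
[2] R1 @ {0↦0, 1↦3}  ⇒  6 nodes, 7 edges  {0-p->1 1-q->0 1-p->1 3-p->3 4-p->4 5-p->5 6-p->6}
[3] R1 @ {0↦1, 1↦3}  ⇒  6 nodes, 6 edges  {0-p->1 1-q->0 3-p->3 4-p->4 5-p->5 6-p->6}
final graph: no rule applies after step 3

Answer: 3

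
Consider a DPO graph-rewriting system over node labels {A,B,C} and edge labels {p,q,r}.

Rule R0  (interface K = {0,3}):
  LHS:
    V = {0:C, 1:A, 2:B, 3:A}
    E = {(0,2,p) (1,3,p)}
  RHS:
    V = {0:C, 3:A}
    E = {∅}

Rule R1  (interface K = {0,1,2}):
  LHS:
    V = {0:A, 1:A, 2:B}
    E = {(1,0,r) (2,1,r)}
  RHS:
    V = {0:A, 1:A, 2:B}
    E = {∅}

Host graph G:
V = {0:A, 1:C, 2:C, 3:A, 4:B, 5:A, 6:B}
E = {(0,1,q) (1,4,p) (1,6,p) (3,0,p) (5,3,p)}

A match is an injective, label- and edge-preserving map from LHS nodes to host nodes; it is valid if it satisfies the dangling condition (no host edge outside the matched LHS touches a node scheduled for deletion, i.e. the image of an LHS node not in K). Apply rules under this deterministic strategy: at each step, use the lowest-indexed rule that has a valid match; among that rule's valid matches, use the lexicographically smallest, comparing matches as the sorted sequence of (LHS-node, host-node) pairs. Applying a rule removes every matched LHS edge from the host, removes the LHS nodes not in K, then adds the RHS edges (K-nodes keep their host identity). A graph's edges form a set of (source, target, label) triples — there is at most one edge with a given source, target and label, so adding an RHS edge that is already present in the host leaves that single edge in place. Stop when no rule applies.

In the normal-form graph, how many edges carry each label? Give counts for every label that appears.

initial: |V|=7 |E|=5  E = 0-q->1 1-p->4 1-p->6 3-p->0 5-p->3
step 1: apply R0 at {0↦1, 1↦5, 2↦4, 3↦3}  → |V|=5 |E|=3  E = 0-q->1 1-p->6 3-p->0
step 2: apply R0 at {0↦1, 1↦3, 2↦6, 3↦0}  → |V|=3 |E|=1  E = 0-q->1
normal form: no rule applies after step 2
NF edges: [(0, 1, 'q')]

Answer: q:1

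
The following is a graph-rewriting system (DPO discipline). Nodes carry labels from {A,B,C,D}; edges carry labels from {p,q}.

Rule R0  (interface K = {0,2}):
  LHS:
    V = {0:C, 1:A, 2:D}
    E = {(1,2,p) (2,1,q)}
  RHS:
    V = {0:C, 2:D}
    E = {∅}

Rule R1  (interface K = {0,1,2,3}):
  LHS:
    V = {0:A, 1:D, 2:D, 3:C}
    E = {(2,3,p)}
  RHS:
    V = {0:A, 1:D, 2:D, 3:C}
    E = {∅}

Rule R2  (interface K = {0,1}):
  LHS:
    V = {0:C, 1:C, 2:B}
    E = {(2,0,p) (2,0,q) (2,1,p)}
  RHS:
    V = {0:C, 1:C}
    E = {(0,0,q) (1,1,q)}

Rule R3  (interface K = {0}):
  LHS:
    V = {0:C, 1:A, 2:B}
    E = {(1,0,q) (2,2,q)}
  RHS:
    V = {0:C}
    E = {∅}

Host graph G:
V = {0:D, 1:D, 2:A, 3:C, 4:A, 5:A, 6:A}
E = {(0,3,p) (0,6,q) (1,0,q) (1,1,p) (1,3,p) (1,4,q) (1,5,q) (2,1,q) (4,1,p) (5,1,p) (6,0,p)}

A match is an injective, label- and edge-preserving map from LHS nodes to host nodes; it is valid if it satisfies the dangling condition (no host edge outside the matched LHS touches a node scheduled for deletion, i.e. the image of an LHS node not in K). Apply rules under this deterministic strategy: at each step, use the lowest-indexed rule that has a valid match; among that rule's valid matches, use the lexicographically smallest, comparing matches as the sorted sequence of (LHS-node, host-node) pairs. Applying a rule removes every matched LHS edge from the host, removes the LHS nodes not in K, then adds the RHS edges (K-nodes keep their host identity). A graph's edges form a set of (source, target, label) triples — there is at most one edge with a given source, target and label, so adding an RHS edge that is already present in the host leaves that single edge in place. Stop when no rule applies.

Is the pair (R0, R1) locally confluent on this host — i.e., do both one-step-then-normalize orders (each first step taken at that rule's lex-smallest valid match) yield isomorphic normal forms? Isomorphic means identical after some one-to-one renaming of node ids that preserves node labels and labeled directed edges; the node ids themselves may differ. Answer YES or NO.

Answer: YES

Steps:
branch R0-first: apply at {0↦3, 1↦4, 2↦1} → |E|=9, then 4 more step(s) → NF |V|=4 |E|=3 V={0:D, 1:D, 2:A, 3:C} E=1-q->0 1-p->1 2-q->1
branch R1-first: apply at {0↦2, 1↦0, 2↦1, 3↦3} → |E|=10, then 4 more step(s) → NF |V|=4 |E|=3 V={0:D, 1:D, 2:A, 3:C} E=1-q->0 1-p->1 2-q->1
graphs isomorphic (equal up to label-preserving node renaming)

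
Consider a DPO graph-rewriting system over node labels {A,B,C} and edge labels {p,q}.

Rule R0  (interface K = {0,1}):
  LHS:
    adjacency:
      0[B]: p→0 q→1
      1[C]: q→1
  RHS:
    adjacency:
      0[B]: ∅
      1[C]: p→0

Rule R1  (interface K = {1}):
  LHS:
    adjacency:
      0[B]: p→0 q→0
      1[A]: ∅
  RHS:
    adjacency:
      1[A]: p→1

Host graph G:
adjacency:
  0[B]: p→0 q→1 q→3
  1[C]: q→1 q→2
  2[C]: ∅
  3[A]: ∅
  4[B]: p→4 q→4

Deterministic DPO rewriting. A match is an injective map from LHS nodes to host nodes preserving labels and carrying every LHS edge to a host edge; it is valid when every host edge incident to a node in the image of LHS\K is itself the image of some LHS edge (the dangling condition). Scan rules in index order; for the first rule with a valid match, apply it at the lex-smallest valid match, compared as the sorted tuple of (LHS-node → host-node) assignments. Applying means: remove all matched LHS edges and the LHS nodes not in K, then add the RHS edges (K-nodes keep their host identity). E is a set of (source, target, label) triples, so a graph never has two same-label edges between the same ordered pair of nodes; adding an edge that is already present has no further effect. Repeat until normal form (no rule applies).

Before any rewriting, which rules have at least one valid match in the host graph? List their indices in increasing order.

R0: 1 valid match — {0↦0, 1↦1}
R1: 1 valid match — {0↦4, 1↦3}

Answer: [R0,R1]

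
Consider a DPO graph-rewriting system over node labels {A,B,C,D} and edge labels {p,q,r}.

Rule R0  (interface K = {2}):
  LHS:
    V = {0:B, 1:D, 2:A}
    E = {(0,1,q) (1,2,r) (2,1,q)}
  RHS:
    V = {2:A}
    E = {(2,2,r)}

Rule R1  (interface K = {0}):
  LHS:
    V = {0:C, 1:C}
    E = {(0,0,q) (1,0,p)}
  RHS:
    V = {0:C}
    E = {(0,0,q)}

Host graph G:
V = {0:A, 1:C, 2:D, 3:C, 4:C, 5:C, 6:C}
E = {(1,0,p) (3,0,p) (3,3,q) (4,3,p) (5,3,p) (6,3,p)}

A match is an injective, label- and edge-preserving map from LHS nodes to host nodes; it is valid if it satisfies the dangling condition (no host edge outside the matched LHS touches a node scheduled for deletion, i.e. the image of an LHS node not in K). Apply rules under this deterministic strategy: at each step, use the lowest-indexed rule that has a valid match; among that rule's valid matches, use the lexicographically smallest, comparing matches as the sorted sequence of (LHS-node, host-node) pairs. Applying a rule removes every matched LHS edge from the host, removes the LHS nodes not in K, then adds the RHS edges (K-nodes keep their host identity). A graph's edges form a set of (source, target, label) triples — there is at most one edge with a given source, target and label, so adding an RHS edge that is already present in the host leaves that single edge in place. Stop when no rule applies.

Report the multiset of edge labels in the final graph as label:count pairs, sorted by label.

Answer: p:2 q:1

Rewrite trace:
start.  V:7 E:6  edges: 1-p->0 3-p->0 3-q->3 4-p->3 5-p->3 6-p->3
1. fire R1 via {0↦3, 1↦4}  →  V:6 E:5  edges: 1-p->0 3-p->0 3-q->3 5-p->3 6-p->3
2. fire R1 via {0↦3, 1↦5}  →  V:5 E:4  edges: 1-p->0 3-p->0 3-q->3 6-p->3
3. fire R1 via {0↦3, 1↦6}  →  V:4 E:3  edges: 1-p->0 3-p->0 3-q->3
halt: no rule applies after step 3
NF edges: [(1, 0, 'p'), (3, 0, 'p'), (3, 3, 'q')]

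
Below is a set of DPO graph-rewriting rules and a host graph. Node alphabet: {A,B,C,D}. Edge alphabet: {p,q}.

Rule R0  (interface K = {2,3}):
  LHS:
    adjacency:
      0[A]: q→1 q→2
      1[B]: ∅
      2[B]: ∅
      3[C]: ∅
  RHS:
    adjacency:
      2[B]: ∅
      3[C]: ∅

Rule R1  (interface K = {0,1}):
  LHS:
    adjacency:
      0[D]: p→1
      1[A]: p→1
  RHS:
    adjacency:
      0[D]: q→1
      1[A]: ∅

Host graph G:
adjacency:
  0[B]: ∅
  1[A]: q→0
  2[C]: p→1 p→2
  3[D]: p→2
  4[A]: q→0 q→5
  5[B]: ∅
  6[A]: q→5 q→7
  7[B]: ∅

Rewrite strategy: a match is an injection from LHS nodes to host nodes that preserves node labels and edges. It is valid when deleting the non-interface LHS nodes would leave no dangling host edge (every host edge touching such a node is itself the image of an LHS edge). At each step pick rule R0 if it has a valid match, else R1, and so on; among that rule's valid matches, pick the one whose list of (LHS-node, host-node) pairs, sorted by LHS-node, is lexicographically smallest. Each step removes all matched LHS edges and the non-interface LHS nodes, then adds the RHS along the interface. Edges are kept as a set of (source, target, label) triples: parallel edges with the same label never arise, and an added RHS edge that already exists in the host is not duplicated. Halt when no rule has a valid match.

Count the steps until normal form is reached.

start.  V:8 E:8  edges: 1-q->0 2-p->1 2-p->2 3-p->2 4-q->0 4-q->5 6-q->5 6-q->7
1. fire R0 via {0↦6, 1↦7, 2↦5, 3↦2}  →  V:6 E:6  edges: 1-q->0 2-p->1 2-p->2 3-p->2 4-q->0 4-q->5
2. fire R0 via {0↦4, 1↦5, 2↦0, 3↦2}  →  V:4 E:4  edges: 1-q->0 2-p->1 2-p->2 3-p->2
normal form: no rule applies after step 2

Answer: 2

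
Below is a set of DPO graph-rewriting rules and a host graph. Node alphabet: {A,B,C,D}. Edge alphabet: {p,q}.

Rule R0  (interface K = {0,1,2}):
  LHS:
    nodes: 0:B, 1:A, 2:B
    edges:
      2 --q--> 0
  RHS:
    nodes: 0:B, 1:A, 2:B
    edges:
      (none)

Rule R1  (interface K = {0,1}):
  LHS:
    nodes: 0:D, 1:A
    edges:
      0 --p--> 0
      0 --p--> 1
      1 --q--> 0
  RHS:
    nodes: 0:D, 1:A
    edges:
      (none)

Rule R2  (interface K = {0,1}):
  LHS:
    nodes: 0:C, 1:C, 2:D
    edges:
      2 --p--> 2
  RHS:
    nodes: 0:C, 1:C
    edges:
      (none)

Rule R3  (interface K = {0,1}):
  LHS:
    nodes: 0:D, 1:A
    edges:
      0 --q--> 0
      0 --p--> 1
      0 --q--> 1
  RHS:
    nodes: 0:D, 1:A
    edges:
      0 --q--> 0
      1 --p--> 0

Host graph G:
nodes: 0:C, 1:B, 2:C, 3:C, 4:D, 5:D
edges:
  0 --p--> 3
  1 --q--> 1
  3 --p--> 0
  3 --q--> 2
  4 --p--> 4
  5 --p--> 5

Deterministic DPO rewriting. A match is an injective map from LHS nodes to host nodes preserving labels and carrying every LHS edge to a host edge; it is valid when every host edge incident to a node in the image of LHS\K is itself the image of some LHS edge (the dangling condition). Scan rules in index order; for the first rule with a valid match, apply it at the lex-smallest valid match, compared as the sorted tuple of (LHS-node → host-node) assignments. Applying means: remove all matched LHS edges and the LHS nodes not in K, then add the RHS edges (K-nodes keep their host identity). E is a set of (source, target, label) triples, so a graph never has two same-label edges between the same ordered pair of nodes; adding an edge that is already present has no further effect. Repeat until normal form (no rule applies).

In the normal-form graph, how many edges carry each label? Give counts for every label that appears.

Answer: p:2 q:2

Derivation:
start.  V:6 E:6  edges: 0-p->3 1-q->1 3-p->0 3-q->2 4-p->4 5-p->5
1. fire R2 via {0↦0, 1↦2, 2↦4}  →  V:5 E:5  edges: 0-p->3 1-q->1 3-p->0 3-q->2 5-p->5
2. fire R2 via {0↦0, 1↦2, 2↦5}  →  V:4 E:4  edges: 0-p->3 1-q->1 3-p->0 3-q->2
halt: no rule applies after step 2
NF edges: [(0, 3, 'p'), (1, 1, 'q'), (3, 0, 'p'), (3, 2, 'q')]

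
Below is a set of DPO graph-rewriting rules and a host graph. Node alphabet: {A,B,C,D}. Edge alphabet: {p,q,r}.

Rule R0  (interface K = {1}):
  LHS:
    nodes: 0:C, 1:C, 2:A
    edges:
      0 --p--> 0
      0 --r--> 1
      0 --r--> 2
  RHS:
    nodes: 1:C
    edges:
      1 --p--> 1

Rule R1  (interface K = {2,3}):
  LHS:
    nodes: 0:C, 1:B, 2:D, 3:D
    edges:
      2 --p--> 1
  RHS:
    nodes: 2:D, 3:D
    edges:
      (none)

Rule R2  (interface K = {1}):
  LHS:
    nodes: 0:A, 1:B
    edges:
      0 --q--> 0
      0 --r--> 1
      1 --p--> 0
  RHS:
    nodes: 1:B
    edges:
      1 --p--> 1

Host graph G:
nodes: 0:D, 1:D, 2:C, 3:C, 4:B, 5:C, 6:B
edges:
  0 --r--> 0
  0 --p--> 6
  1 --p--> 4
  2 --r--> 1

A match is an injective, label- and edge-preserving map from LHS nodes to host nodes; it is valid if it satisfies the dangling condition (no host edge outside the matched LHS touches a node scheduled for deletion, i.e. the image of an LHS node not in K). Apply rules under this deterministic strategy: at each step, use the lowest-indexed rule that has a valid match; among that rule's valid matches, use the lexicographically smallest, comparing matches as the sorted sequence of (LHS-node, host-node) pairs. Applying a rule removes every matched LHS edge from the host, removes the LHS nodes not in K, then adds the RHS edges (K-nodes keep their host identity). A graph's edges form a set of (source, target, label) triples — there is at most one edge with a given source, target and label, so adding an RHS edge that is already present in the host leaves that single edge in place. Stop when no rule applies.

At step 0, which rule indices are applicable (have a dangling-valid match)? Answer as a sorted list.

Answer: [R1]

Rewrite trace:
R0: no valid match — LHS pattern not found
R1: 4 valid matches — {0↦3, 1↦4, 2↦1, 3↦0}, {0↦3, 1↦6, 2↦0, 3↦1}, {0↦5, 1↦4, 2↦1, 3↦0} (+1 more)
R2: no valid match — LHS pattern not found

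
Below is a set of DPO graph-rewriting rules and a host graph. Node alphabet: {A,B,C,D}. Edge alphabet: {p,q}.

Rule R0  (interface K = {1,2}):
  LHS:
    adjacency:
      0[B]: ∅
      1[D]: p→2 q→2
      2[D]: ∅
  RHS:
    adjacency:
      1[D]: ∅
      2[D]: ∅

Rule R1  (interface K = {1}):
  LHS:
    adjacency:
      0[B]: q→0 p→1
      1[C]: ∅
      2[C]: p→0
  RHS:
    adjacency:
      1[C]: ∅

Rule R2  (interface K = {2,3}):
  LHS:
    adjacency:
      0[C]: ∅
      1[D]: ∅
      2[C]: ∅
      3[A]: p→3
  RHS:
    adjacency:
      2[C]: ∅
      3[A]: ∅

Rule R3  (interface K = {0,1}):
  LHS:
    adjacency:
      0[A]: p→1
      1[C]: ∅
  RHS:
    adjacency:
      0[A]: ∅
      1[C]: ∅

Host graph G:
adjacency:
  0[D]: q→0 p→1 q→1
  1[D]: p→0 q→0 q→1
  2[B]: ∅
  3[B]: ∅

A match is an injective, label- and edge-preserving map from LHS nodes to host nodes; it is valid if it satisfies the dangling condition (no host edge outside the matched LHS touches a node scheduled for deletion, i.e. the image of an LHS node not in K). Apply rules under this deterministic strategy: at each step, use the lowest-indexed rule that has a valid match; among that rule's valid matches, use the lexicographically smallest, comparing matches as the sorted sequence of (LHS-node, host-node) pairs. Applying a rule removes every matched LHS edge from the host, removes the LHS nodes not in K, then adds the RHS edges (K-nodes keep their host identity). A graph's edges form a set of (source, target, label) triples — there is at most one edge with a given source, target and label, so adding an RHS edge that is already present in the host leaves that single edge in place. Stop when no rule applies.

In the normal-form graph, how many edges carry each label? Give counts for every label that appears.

Answer: q:2

Rewrite trace:
start.  V:4 E:6  edges: 0-q->0 0-p->1 0-q->1 1-p->0 1-q->0 1-q->1
1. fire R0 via {0↦2, 1↦0, 2↦1}  →  V:3 E:4  edges: 0-q->0 1-p->0 1-q->0 1-q->1
2. fire R0 via {0↦3, 1↦1, 2↦0}  →  V:2 E:2  edges: 0-q->0 1-q->1
halt: no rule applies after step 2
NF edges: [(0, 0, 'q'), (1, 1, 'q')]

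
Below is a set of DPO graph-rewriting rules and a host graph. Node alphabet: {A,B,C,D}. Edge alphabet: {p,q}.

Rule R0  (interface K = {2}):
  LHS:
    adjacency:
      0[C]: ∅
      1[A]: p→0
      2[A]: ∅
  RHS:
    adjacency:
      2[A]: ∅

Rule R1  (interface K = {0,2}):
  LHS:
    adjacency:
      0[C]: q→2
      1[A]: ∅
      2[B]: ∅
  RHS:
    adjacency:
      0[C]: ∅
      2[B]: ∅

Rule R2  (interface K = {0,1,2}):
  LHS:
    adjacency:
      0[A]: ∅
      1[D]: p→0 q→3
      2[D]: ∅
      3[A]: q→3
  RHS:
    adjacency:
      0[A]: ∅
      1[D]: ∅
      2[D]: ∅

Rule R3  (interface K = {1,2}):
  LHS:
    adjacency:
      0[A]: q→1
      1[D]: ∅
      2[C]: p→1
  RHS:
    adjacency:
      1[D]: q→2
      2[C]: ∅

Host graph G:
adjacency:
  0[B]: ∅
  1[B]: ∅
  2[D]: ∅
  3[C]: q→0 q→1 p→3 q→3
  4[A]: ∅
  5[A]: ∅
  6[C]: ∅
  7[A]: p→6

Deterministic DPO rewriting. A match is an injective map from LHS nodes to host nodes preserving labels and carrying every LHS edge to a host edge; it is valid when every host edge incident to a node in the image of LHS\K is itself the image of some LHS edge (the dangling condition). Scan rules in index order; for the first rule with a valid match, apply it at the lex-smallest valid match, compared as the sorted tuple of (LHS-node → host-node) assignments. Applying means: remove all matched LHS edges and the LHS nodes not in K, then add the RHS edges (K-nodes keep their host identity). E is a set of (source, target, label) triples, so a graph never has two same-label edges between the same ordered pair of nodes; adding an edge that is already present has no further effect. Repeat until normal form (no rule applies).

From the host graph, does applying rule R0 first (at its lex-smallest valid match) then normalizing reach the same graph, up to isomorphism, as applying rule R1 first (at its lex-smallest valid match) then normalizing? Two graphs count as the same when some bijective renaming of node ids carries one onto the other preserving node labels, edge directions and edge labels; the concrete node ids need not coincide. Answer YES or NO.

Answer: YES

Derivation:
branch R0-first: apply at {0↦6, 1↦7, 2↦4} → |E|=4, then 2 more step(s) → NF |V|=4 |E|=2 V={0:B, 1:B, 2:D, 3:C} E=3-p->3 3-q->3
branch R1-first: apply at {0↦3, 1↦4, 2↦0} → |E|=4, then 2 more step(s) → NF |V|=4 |E|=2 V={0:B, 1:B, 2:D, 3:C} E=3-p->3 3-q->3
graphs isomorphic (equal up to label-preserving node renaming)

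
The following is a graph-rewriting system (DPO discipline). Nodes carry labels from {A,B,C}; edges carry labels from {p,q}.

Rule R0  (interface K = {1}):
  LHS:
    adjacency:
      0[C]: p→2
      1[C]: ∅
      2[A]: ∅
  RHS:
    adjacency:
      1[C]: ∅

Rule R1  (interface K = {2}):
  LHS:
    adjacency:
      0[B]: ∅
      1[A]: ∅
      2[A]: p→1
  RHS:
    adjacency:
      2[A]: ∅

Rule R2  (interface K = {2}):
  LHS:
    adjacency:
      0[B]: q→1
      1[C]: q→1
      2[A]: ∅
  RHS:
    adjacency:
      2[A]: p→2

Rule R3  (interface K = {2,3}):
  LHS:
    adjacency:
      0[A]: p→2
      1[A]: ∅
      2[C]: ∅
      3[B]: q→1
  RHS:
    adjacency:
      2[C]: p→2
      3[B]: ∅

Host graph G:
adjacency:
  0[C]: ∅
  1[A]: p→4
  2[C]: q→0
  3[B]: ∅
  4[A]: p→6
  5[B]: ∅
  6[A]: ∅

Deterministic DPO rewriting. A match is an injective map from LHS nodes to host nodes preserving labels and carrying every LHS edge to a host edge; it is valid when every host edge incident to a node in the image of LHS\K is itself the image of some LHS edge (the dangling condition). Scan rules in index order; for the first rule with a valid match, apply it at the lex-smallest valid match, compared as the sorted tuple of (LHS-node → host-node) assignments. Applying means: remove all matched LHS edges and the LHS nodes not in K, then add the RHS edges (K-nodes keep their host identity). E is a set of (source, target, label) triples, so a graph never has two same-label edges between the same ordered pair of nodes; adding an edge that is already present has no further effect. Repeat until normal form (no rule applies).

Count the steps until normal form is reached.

initial: |V|=7 |E|=3  E = 1-p->4 2-q->0 4-p->6
step 1: apply R1 at {0↦3, 1↦6, 2↦4}  → |V|=5 |E|=2  E = 1-p->4 2-q->0
step 2: apply R1 at {0↦5, 1↦4, 2↦1}  → |V|=3 |E|=1  E = 2-q->0
normal form: no rule applies after step 2

Answer: 2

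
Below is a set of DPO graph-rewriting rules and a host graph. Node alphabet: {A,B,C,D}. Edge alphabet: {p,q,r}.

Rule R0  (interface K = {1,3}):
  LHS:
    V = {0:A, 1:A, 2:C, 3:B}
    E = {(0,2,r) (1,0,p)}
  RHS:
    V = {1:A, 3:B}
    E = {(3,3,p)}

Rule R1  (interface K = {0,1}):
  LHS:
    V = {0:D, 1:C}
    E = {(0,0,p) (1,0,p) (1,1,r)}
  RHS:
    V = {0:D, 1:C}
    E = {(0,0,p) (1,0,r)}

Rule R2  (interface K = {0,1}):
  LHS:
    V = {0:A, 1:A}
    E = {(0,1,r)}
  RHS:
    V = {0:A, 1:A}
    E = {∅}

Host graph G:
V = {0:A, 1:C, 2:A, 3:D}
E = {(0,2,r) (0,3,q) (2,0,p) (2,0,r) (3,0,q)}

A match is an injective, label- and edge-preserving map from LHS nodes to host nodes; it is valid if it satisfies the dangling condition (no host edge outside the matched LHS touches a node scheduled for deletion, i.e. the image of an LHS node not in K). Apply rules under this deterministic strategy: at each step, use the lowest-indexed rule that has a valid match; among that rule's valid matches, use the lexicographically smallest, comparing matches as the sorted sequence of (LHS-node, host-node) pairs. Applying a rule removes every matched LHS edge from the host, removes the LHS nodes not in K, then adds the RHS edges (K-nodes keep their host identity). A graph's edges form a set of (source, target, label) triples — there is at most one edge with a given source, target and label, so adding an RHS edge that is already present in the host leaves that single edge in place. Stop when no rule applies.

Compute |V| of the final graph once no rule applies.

Answer: 4

Rewrite trace:
start.  V:4 E:5  edges: 0-r->2 0-q->3 2-p->0 2-r->0 3-q->0
1. fire R2 via {0↦0, 1↦2}  →  V:4 E:4  edges: 0-q->3 2-p->0 2-r->0 3-q->0
2. fire R2 via {0↦2, 1↦0}  →  V:4 E:3  edges: 0-q->3 2-p->0 3-q->0
normal form: no rule applies after step 2
NF nodes: {0:A, 1:C, 2:A, 3:D}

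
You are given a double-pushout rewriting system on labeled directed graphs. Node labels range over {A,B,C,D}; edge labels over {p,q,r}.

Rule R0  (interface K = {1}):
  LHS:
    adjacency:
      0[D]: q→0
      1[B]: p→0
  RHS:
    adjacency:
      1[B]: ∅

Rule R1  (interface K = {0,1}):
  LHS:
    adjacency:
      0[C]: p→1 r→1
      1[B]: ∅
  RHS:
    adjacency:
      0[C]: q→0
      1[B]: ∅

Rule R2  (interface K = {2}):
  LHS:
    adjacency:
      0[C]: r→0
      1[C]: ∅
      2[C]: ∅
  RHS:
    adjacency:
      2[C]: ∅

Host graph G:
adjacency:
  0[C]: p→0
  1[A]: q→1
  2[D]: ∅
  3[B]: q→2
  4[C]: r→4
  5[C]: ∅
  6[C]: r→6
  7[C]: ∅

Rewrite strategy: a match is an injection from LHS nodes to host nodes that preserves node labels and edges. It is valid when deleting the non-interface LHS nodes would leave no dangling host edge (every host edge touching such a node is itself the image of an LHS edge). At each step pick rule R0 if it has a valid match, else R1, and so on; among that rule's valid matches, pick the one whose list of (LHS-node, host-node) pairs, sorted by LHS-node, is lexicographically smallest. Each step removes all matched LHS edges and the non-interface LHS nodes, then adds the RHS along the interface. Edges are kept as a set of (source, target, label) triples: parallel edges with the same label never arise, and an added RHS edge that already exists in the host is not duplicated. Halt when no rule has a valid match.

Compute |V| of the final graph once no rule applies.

Answer: 4

Steps:
initial: |V|=8 |E|=5  E = 0-p->0 1-q->1 3-q->2 4-r->4 6-r->6
step 1: apply R2 at {0↦4, 1↦5, 2↦0}  → |V|=6 |E|=4  E = 0-p->0 1-q->1 3-q->2 6-r->6
step 2: apply R2 at {0↦6, 1↦7, 2↦0}  → |V|=4 |E|=3  E = 0-p->0 1-q->1 3-q->2
halt: no rule applies after step 2
NF nodes: {0:C, 1:A, 2:D, 3:B}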